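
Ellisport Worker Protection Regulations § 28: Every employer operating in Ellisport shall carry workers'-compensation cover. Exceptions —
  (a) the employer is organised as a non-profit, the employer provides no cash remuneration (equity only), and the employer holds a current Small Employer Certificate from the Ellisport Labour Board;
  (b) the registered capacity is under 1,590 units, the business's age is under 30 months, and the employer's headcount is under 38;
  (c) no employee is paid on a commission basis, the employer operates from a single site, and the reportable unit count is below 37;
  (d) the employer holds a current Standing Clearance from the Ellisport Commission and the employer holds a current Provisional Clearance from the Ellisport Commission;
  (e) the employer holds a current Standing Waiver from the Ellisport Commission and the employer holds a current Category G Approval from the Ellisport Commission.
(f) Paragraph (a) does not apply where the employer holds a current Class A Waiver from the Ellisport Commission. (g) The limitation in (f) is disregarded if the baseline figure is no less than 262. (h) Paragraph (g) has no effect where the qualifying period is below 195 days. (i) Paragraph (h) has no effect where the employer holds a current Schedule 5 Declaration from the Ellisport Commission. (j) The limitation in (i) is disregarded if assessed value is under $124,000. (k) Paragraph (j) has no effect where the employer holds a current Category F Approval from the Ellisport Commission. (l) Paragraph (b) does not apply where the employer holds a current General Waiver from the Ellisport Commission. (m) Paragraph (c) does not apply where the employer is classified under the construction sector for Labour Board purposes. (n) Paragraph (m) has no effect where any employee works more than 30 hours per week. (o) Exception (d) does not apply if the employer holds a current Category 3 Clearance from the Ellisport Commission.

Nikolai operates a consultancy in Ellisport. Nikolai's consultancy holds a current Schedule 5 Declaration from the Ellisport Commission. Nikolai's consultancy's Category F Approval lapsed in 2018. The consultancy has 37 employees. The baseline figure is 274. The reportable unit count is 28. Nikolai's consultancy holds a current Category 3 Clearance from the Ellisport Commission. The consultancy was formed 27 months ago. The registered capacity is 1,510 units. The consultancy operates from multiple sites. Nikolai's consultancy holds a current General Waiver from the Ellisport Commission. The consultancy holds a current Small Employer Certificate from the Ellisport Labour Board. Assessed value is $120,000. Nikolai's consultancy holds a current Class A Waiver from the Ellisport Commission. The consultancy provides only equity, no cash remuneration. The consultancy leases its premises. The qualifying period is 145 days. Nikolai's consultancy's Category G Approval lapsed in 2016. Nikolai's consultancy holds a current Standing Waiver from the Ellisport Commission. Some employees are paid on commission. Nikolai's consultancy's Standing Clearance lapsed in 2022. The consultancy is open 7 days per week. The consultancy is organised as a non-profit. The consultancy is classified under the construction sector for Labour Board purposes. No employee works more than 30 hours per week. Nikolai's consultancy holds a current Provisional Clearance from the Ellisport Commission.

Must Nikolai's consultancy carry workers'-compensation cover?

All of (a)'s requirements are met (the employer is a non-profit; remuneration is equity-only; a current Small Employer Certificate is held). But applying paragraphs (f)–(k): (f) is triggered — a current Class A Waiver is held. (g) would limit (f) — the baseline figure is 274, meeting the 262 threshold — but (h) sets (g) aside: (h) operates against (g): the qualifying period is 145 days, below the 195 days limit. (i) applies (a current Schedule 5 Declaration is held), but is displaced by (j): (j) operates against (i): assessed value is $120,000, under the $124,000 limit. (k), which would lift (j), is not engaged — there is no Category F Approval in force. So (a) is unavailable.
Exception (b): the registered capacity is 1,510 units, under the 1,590 units limit; the business's age is 27 months, under the 30 months limit; the employer's headcount is 37, under the 38 limit — every condition holds. But: (l) operates against (b): a current General Waiver is held. So (b) is unavailable.
Exception (c) fails — some employees are paid on commission.
Exception (d) requires that the employer holds a current Standing Clearance from the Ellisport Commission; but the Standing Clearance is not current, so (d) is unavailable.
Exception (e) fails — there is no Category G Approval in force.
Every exception is unavailable, so the rule governs.

Yes — Nikolai's consultancy must carry workers'-compensation cover.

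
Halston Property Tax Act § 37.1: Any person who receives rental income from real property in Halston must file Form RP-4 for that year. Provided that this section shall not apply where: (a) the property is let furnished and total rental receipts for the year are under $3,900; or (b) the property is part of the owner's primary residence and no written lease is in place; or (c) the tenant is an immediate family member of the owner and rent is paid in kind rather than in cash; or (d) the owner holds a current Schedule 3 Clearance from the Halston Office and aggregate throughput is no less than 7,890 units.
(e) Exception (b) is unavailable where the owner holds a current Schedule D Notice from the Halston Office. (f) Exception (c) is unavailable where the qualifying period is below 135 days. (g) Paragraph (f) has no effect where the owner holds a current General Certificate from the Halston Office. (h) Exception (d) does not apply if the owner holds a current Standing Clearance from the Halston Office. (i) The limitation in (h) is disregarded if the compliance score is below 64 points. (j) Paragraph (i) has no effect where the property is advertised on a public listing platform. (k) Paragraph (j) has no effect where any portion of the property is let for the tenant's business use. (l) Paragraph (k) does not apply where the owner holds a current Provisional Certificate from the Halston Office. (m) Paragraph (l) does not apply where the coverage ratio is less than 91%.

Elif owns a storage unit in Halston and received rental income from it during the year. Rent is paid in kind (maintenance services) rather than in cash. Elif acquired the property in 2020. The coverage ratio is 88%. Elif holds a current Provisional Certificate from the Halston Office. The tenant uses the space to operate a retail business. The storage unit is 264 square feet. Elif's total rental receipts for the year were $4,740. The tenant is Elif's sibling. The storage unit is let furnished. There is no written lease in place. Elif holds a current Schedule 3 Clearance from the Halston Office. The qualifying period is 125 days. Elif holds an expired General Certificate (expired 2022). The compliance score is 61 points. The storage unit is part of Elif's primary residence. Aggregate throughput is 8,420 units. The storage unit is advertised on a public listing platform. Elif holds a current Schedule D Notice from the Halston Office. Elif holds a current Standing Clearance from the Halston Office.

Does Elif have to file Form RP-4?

Exception (a) requires that total rental receipts for the year are under $3,900; but total rental receipts for the year are $4,740, not under $3,900, so (a) is unavailable.
Exception (b) is satisfied on its face — the storage unit is part of the primary residence; there is no written lease. But: (e) operates against (b): a current Schedule D Notice is held. So (b) is unavailable.
Exception (c)'s conditions are all satisfied: the tenant is an immediate family member; rent is paid in kind. Turning to paragraphs (f)–(g): (f) operates against (c): the qualifying period is 125 days, below the 135 days limit. (g), which would lift (f), is inapplicable — no current General Certificate is held. (c) is therefore removed.
Exception (d)'s conditions are all satisfied: a current Schedule 3 Clearance is held; aggregate throughput is 8,420 units, meeting the 7,890 units threshold. As to paragraphs (h)–(m): (h) would limit (d) — a current Standing Clearance is held — but (i) sets (h) aside: (i) operates — the compliance score is 61 points, below the 64 points limit. (j) is triggered (the property is publicly advertised), but is itself disapplied by (k): (k) operates against (j): the space is let for business use. (l) is engaged (a current Provisional Certificate is held), but is displaced by (m): (m) is triggered — the coverage ratio is 88%, less than the 91% limit. Exception (d) stands.

No — exception (d) applies; Elif is not required to file Form RP-4.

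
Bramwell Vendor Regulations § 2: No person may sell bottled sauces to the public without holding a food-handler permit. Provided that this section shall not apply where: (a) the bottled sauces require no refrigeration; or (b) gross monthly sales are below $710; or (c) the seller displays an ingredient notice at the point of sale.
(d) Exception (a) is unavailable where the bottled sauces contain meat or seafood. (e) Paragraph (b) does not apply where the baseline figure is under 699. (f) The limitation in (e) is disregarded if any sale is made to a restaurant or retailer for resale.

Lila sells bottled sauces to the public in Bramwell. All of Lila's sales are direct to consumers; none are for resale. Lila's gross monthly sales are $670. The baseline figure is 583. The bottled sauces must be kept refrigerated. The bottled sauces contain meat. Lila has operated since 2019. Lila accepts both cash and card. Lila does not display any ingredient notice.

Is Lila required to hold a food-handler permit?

Yes — Lila must hold a food-handler permit.

Exception (a) does not apply: the bottled sauces require refrigeration.
Exception (b) is satisfied on its face — gross monthly sales are $670, below the $710 limit. But: (e) operates against (b): the baseline figure is 583, under the 699 limit. (f) is not engaged (no sales are for resale), so (e) stands. Exception (b) does not apply.
Exception (c) fails — no ingredient notice is displayed.
None of the exceptions is available; § 2 applies in full.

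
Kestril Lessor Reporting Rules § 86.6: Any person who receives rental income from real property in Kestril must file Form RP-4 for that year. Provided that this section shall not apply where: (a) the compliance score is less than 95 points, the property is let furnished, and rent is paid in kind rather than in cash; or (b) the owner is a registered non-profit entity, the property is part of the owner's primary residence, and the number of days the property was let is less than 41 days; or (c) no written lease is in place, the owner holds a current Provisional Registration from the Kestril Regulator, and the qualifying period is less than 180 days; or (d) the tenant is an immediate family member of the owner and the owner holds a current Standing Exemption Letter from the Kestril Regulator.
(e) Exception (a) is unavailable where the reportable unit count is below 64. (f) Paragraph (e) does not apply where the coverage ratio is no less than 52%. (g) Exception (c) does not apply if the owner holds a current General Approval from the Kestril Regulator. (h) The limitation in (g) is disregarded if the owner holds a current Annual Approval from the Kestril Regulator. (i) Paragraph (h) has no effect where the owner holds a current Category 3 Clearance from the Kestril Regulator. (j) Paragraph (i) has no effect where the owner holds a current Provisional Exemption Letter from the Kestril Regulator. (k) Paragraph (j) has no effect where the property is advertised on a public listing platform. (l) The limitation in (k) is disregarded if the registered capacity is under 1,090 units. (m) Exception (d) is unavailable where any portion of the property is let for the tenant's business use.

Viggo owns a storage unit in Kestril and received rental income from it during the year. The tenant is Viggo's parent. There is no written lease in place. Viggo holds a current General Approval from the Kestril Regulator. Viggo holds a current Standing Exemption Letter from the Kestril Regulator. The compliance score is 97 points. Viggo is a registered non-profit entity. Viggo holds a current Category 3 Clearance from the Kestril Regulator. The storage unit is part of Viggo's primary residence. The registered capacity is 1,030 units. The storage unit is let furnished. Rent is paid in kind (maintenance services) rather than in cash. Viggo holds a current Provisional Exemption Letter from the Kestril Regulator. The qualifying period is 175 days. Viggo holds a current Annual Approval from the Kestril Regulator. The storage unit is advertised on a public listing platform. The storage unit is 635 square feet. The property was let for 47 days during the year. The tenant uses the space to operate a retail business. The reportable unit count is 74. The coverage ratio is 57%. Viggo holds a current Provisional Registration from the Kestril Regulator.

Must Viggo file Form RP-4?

No — exception (c) applies; Viggo is not required to file Form RP-4.

Exception (a) fails — the compliance score is 97 points, not less than 95 points.
Exception (b) requires that the number of days the property was let is less than 41 days; but the number of days the property was let is 47 days, not less than 41 days, so (b) is unavailable.
Exception (c): there is no written lease; a current Provisional Registration is held; the qualifying period is 175 days, less than the 180 days limit — every condition holds. As to paragraphs (g)–(l): (g) would limit (c) — a current General Approval is held — but (h) sets (g) aside: (h) is engaged — a current Annual Approval is held. (i) would limit (h) — a current Category 3 Clearance is held — but (j) sets (i) aside: (j) operates against (i): a current Provisional Exemption Letter is held. (k) would limit (j) — the property is publicly advertised — but (l) sets (k) aside: (l) applies — the registered capacity is 1,030 units, under the 1,090 units limit. (c) remains available.
Exception (d)'s conditions are all satisfied: the tenant is an immediate family member; a current Standing Exemption Letter is held. Turning to paragraph (m): (m) operates against (d): the space is let for business use. Exception (d) does not apply.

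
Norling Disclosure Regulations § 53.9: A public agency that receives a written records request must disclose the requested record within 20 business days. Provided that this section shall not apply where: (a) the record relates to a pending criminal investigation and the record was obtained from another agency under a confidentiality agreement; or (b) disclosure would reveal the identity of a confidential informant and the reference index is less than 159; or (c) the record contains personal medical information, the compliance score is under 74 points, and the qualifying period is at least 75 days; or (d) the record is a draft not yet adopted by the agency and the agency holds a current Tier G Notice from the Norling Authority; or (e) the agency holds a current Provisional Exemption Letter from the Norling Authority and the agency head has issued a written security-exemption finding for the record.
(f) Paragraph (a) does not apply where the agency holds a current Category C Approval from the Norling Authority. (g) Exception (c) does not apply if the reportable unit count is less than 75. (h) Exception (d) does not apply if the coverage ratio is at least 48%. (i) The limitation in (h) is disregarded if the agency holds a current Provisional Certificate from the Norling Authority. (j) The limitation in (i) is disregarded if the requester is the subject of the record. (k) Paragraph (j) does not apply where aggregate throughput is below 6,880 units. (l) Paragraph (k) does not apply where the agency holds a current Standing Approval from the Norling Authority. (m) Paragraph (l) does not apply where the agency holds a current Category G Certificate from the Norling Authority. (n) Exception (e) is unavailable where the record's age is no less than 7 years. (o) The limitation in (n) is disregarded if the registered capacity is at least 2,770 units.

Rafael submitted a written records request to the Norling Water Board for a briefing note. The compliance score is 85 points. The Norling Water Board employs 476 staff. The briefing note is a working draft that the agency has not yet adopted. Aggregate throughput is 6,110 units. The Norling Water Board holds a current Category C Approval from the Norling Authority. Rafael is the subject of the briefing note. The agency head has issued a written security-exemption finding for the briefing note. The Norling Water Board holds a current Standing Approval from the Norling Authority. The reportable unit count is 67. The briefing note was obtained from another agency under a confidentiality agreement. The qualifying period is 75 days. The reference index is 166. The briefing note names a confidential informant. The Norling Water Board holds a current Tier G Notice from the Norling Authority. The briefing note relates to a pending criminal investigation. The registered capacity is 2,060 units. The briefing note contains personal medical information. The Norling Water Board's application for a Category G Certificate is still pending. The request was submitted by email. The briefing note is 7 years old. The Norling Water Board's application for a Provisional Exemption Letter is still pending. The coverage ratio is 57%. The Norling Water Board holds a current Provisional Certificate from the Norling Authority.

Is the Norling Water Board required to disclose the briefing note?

All of (a)'s requirements are met (the briefing note relates to a pending investigation; the briefing note was obtained under a confidentiality agreement). But: (f) is engaged — a current Category C Approval is held. So (a) is unavailable.
Exception (b) requires that the reference index is less than 159; but the reference index is 166, not less than 159, so (b) is unavailable.
Exception (c) does not apply: the compliance score is 85 points, not under 74 points.
Exception (d): the briefing note is an unadopted draft; a current Tier G Notice is held — every condition holds. But applying paragraphs (h)–(m): (h) operates against (d): the coverage ratio is 57%, meeting the 48% threshold. (i) is triggered (a current Provisional Certificate is held), but is itself disapplied by (j): (j) operates against (i): Rafael is the subject of the briefing note. (k) would limit (j) — aggregate throughput is 6,110 units, below the 6,880 units limit — but (l) sets (k) aside: (l) operates against (k): a current Standing Approval is held. (m) does not operate here (there is no Category G Certificate in force), so (l) stands. So (d) is unavailable.
Exception (e) fails — the Provisional Exemption Letter is not current.
No exception is made out. the Norling Water Board falls within the general rule.

Yes — the Norling Water Board must disclose the briefing note.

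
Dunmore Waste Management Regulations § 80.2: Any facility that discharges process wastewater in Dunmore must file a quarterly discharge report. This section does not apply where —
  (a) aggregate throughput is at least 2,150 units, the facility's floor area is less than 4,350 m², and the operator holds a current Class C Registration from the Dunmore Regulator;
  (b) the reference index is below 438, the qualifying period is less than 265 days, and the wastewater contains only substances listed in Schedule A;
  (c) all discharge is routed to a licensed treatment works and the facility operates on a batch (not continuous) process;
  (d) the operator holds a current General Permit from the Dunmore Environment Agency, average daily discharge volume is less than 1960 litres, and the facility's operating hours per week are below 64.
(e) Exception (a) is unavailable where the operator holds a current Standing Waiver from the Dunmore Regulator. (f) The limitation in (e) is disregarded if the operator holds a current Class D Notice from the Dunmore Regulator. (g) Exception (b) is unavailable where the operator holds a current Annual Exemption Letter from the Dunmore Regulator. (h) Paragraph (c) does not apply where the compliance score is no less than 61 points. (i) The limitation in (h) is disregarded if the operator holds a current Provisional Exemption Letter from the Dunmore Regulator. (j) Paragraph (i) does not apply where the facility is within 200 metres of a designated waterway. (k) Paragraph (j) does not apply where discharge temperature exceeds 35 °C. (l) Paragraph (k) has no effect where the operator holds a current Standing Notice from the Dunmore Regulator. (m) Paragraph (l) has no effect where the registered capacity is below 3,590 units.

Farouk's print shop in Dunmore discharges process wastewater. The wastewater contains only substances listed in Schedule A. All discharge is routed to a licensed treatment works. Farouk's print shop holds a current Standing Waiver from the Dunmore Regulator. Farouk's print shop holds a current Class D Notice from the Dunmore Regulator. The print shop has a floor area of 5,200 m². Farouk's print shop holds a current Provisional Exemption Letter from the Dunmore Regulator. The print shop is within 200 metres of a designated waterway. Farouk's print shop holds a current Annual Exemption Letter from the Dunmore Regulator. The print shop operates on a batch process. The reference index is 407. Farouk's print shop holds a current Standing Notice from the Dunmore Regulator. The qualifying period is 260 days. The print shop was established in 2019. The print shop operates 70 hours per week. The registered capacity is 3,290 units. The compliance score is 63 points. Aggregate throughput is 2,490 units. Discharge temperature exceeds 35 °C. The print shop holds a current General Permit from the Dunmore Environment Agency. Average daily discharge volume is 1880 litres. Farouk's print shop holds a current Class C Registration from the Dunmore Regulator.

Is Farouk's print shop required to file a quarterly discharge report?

No — exception (c) applies; Farouk's print shop is not required to file a quarterly discharge report.

Exception (a) does not apply: the facility's floor area is 5,200 m², not less than 4,350 m².
All of (b)'s requirements are met (the reference index is 407, below the 438 limit; the qualifying period is 260 days, less than the 265 days limit; the wastewater is Schedule-A-only). But applying paragraph (g): (g) is triggered — a current Annual Exemption Letter is held. Exception (b) does not apply.
Exception (c) is satisfied on its face — discharge is routed to a licensed treatment works; the facility operates on a batch process. Applying paragraphs (h)–(m): (h) is triggered (the compliance score is 63 points, meeting the 61 points threshold), but is overridden by (i): (i) operates against (h): a current Provisional Exemption Letter is held. (j) is triggered (the print shop is within 200 m of a designated waterway), but yields to (k): (k) operates against (j): discharge temperature exceeds 35 °C. (l) is triggered (a current Standing Notice is held), but is set aside by (m): (m) is triggered — the registered capacity is 3,290 units, below the 3,590 units limit. (c) remains available.
Exception (d) fails — the facility's operating hours per week are 70, not below 64.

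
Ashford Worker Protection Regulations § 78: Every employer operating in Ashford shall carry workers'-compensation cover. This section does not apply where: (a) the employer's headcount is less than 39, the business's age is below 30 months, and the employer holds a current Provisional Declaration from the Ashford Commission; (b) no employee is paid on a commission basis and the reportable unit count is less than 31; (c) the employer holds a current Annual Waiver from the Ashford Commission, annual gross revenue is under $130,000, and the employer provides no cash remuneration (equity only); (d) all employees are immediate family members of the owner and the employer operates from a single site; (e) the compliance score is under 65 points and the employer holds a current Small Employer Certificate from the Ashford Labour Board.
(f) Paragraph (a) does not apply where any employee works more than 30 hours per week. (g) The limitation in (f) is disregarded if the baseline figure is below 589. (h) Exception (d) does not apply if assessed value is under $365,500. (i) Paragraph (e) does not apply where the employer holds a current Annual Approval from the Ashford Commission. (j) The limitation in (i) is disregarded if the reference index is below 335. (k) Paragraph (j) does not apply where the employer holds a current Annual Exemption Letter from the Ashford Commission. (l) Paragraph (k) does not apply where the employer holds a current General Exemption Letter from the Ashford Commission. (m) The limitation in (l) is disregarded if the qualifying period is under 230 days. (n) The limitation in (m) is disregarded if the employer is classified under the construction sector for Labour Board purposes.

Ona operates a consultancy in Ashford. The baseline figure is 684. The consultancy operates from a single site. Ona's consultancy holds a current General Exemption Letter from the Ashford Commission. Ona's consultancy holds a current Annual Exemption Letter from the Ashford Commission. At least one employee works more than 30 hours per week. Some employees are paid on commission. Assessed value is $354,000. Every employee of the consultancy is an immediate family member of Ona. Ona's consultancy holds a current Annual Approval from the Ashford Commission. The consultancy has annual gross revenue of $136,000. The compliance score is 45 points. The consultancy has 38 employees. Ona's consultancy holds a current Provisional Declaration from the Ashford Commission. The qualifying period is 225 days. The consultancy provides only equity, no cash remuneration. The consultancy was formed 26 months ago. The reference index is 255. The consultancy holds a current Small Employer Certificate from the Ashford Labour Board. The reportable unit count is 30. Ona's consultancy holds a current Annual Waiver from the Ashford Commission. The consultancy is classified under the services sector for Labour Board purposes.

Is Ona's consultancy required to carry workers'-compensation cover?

Yes — Ona's consultancy must carry workers'-compensation cover.

All of (a)'s requirements are met (the employer's headcount is 38, less than the 39 limit; the business's age is 26 months, below the 30 months limit; a current Provisional Declaration is held). Turning to paragraphs (f)–(g): (f) operates against (a): at least one employee exceeds 30 hours/week. (g), which would lift (f), is not engaged — the baseline figure is 684, not below 589. So (a) is unavailable.
Exception (b) fails — some employees are paid on commission.
Exception (c) fails — annual gross revenue is $136,000, not under $130,000.
Exception (d) is satisfied on its face — every employee is an immediate family member; the employer operates from a single site. But applying paragraph (h): (h) applies — assessed value is $354,000, under the $365,500 limit. So (d) is unavailable.
Exception (e): the compliance score is 45 points, under the 65 points limit; a current Small Employer Certificate is held — every condition holds. Turning to paragraphs (i)–(n): (i) is engaged — a current Annual Approval is held. (j) would limit (i) — the reference index is 255, below the 335 limit — but (k) sets (j) aside: (k) operates against (j): a current Annual Exemption Letter is held. (l) is triggered (a current General Exemption Letter is held), but is overridden by (m): (m) operates against (l): the qualifying period is 225 days, under the 230 days limit. (n), which would lift (m), is not triggered — the consultancy is classified under the services sector. So (e) is unavailable.
No exception is made out. Ona's consultancy falls within the general rule.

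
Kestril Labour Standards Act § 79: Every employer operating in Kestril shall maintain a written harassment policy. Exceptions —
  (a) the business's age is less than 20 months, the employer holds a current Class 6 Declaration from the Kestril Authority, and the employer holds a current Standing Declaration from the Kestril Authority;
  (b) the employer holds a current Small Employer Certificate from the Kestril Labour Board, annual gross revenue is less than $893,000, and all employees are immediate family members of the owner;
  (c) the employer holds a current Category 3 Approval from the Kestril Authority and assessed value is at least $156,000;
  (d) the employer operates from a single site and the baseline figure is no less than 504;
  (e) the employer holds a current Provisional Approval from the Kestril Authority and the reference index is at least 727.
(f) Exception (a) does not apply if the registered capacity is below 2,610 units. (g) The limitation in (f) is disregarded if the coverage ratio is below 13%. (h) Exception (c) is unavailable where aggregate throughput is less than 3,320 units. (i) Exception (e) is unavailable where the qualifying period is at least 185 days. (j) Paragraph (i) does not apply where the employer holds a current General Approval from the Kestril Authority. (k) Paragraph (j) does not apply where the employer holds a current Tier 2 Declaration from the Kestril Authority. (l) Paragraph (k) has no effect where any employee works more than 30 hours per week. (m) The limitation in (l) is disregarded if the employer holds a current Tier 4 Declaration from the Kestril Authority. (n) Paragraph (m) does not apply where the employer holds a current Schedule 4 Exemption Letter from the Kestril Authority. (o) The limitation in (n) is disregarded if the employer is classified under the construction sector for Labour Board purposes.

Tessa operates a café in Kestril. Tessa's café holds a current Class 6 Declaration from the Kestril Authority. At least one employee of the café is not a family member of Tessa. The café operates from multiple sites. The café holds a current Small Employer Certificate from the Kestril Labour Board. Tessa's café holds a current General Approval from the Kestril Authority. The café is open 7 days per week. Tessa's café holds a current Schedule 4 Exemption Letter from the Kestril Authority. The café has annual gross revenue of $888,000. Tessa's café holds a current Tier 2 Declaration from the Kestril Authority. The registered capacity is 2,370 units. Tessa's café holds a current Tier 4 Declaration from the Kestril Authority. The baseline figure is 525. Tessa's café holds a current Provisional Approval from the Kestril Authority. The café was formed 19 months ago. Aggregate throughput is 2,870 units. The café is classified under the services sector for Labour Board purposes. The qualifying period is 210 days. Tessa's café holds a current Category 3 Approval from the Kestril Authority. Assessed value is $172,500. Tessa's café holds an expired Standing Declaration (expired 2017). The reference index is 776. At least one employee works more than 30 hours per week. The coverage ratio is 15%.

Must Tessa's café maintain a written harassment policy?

Exception (a) requires that the employer holds a current Standing Declaration from the Kestril Authority; but no current Standing Declaration is held, so (a) is unavailable.
Exception (b) does not apply: at least one employee is not a family member.
Exception (c) is satisfied on its face — a current Category 3 Approval is held; assessed value is $172,500, meeting the $156,000 threshold. But applying paragraph (h): (h) is engaged — aggregate throughput is 2,870 units, less than the 3,320 units limit. Exception (c) does not apply.
Exception (d) fails — the employer operates from multiple sites.
Exception (e)'s conditions are all satisfied: a current Provisional Approval is held; the reference index is 776, meeting the 727 threshold. Under paragraphs (i)–(o): (i) would limit (e) — the qualifying period is 210 days, meeting the 185 days threshold — but (j) sets (i) aside: (j) operates against (i): a current General Approval is held. (k) applies (a current Tier 2 Declaration is held), but is set aside by (l): (l) operates — at least one employee exceeds 30 hours/week. (m) operates (a current Tier 4 Declaration is held), but is overridden by (n): (n) operates against (m): a current Schedule 4 Exemption Letter is held. (o), which would lift (n), is not engaged — the café is classified under the services sector. (e) remains available.

No — exception (e) applies; Tessa's café is not required to maintain a written harassment policy.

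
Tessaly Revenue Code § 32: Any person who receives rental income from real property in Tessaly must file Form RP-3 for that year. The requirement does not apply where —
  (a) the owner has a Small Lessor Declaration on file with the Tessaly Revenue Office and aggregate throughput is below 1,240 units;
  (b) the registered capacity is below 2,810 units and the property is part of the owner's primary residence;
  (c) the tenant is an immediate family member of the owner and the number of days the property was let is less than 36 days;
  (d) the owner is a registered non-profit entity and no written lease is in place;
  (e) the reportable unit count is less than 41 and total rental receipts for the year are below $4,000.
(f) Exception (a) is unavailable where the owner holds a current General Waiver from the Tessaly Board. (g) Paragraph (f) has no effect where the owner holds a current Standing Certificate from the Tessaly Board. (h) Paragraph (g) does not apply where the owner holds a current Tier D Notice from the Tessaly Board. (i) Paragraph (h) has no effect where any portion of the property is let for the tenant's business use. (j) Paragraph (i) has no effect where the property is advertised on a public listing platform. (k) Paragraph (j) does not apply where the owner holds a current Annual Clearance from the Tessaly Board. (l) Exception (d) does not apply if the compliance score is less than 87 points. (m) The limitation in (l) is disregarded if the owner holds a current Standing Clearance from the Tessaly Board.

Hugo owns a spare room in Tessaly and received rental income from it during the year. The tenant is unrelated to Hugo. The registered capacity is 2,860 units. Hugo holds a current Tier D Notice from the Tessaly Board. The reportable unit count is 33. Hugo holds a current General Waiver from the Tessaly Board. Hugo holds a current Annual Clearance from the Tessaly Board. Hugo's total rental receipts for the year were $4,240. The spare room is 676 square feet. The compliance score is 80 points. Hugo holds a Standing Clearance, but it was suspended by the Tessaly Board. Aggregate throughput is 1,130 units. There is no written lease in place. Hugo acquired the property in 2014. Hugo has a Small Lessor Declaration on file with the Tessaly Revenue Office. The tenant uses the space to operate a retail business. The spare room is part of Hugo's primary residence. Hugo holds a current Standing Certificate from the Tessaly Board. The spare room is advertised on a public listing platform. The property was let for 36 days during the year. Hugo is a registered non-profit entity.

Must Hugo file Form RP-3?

No — exception (a) applies; Hugo is not required to file Form RP-3.

Exception (a) is satisfied on its face — a Small Lessor Declaration is on file; aggregate throughput is 1,130 units, below the 1,240 units limit. As to paragraphs (f)–(k): (f) would limit (a) — a current General Waiver is held — but (g) sets (f) aside: (g) applies — a current Standing Certificate is held. (h) would limit (g) — a current Tier D Notice is held — but (i) sets (h) aside: (i) operates against (h): the space is let for business use. (j) is engaged (the property is publicly advertised), but is itself disapplied by (k): (k) operates — a current Annual Clearance is held. So (a) applies.
Exception (b) does not apply: the registered capacity is 2,860 units, not below 2,810 units.
Exception (c) fails — the tenant is unrelated to the owner.
Exception (d): Hugo is a registered non-profit; there is no written lease — every condition holds. But: (l) operates against (d): the compliance score is 80 points, less than the 87 points limit. (m), which would lift (l), is not triggered — the Standing Clearance is not current. Exception (d) does not apply.
Exception (e) fails — total rental receipts for the year are $4,240, not below $4,000.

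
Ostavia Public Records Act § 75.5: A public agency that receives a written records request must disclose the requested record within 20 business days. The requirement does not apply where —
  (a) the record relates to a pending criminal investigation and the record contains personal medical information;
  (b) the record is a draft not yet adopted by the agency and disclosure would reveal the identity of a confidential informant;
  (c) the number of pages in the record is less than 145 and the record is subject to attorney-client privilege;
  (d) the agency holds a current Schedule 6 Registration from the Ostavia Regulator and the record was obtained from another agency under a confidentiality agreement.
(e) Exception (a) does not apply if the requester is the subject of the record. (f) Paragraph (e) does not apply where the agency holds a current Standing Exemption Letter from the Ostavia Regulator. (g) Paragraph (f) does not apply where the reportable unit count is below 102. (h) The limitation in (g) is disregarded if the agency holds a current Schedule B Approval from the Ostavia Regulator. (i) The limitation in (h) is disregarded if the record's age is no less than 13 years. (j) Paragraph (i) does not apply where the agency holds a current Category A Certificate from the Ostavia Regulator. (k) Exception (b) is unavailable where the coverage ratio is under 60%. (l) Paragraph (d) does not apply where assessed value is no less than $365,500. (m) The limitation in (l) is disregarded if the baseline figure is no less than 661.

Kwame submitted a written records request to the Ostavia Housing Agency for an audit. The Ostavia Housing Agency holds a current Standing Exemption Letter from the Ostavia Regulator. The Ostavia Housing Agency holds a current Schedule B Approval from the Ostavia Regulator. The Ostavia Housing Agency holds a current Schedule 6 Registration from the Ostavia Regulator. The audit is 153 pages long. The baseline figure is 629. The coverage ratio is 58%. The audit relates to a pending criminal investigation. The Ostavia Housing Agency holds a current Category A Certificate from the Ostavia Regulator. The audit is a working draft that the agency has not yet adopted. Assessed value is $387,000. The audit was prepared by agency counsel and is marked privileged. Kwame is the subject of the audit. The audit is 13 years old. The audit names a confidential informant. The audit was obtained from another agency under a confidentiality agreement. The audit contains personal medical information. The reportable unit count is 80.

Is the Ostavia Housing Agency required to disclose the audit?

No — exception (a) applies; the Ostavia Housing Agency is not required to disclose the audit.

Exception (a): the audit relates to a pending investigation; the audit contains personal medical information — every condition holds. As to paragraphs (e)–(j): (e) would limit (a) — Kwame is the subject of the audit — but (f) sets (e) aside: (f) applies — a current Standing Exemption Letter is held. (g) would limit (f) — the reportable unit count is 80, below the 102 limit — but (h) sets (g) aside: (h) is triggered — a current Schedule B Approval is held. (i) applies (the record's age is 13 years, meeting the 13 years threshold), but is set aside by (j): (j) operates against (i): a current Category A Certificate is held. (a) remains available.
Exception (b)'s conditions are all satisfied: the audit is an unadopted draft; the audit names a confidential informant. But applying paragraph (k): (k) operates — the coverage ratio is 58%, under the 60% limit. (b) is therefore removed.
Exception (c) requires that the number of pages in the record is less than 145; but the number of pages in the record is 153, not less than 145, so (c) is unavailable.
All of (d)'s requirements are met (a current Schedule 6 Registration is held; the audit was obtained under a confidentiality agreement). Turning to paragraphs (l)–(m): (l) is triggered — assessed value is $387,000, meeting the $365,500 threshold. (m), which would lift (l), does not operate here — the baseline figure is 629, short of 661. Exception (d) does not apply.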